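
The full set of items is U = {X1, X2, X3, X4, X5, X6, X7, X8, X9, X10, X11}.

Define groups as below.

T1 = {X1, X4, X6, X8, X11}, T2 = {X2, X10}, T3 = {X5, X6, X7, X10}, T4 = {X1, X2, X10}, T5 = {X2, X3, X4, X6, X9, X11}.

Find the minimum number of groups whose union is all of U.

3

T1 and T3 and T5 together: T1 ∪ T3 ∪ T5 = {X1, X2, X3, X4, X5, X6, X7, X8, X9, X10, X11} — every item is covered.
Only T5 contains X3, so T5 is forced; the remaining 5 items need at least 2 more groups (each remaining group adds at most 3) — so at least 3 groups are needed, and 3 is optimal.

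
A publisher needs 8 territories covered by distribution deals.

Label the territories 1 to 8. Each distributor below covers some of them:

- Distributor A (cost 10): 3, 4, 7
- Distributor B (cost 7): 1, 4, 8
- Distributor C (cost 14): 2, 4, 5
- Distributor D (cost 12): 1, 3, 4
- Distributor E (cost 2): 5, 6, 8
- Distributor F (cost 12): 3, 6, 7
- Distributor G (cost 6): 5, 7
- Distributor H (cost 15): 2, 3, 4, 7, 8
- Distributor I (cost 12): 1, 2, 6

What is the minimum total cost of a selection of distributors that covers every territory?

B, E, H together cover every territory (B ∪ E ∪ H = {1, 2, 3, 4, 5, 6, 7, 8}); total cost 7 + 2 + 15 = 24.
No covering selection has total cost below 24.

24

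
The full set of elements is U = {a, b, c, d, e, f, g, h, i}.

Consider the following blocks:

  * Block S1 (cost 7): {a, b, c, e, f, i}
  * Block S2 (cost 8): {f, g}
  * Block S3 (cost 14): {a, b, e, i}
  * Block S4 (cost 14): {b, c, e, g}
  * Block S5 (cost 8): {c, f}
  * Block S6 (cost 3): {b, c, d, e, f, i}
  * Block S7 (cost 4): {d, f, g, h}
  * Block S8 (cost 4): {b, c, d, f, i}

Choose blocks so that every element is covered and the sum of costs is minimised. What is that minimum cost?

11

S1, S7 together cover every element (S1 ∪ S7 = {a, b, c, d, e, f, g, h, i}); total cost 7 + 4 = 11.
The greedy pick S6, S7, S1 costs 14; no covering selection beats 11.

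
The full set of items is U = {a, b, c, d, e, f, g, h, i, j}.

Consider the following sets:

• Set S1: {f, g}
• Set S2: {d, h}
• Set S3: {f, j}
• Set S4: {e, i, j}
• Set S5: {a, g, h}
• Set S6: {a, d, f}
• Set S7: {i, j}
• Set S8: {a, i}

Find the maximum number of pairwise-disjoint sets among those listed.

3

S1, S2, S4 are pairwise disjoint (S1={f,g}; S2={d,h}; S4={e,i,j}).
Every remaining set overlaps one of these, and no 4 of the listed sets are pairwise disjoint, so 3 is the maximum.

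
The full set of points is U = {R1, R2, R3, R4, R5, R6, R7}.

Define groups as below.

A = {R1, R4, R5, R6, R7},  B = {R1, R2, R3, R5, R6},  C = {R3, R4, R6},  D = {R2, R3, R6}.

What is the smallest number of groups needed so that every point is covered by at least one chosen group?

A and B together: A ∪ B = {R1, R2, R3, R4, R5, R6, R7} — every point is covered.
No single group has all 7 points (the largest, A, has 5), so 2 is optimal.

2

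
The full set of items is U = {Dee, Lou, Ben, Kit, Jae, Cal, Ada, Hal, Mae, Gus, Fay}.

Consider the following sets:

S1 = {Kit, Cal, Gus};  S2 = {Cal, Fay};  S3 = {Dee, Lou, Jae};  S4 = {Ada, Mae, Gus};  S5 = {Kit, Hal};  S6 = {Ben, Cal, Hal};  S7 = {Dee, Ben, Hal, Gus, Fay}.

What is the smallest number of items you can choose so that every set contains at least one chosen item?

Take H = {Jae, Hal, Gus, Fay}. Each listed set contains at least one of these, so H is a hitting set of size 4.
The sets S2, S3, S4, S5 are pairwise disjoint, so any hitting set needs a separate item for each — at least 4. Hence 4 is optimal.

4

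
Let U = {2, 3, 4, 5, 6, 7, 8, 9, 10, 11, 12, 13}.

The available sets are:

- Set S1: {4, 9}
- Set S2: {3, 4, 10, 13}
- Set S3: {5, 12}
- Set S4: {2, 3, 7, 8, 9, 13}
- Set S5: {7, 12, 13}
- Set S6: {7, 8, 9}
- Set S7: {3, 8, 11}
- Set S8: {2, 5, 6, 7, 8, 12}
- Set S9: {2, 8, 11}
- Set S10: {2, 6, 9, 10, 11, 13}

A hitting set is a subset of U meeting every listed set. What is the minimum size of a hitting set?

The 4 points {4, 5, 8, 13} hit every set.
No choice of 3 points meets every set, so 4 is the minimum.

4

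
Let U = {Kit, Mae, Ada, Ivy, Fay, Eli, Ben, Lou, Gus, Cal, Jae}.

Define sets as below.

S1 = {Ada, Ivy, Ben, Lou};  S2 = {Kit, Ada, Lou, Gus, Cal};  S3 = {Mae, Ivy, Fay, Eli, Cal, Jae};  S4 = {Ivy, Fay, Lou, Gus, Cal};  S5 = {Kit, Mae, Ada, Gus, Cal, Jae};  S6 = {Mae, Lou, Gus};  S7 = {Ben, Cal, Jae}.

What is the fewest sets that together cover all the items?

S1 and S3 and S5 together: S1 ∪ S3 ∪ S5 = {Kit, Mae, Ada, Ivy, Fay, Eli, Ben, Lou, Gus, Cal, Jae} — every item is covered.
Only S3 contains Eli, so S3 is forced; the remaining 5 items need at least 2 more sets (each remaining set adds at most 4) — so at least 3 sets are needed, and 3 is optimal.

3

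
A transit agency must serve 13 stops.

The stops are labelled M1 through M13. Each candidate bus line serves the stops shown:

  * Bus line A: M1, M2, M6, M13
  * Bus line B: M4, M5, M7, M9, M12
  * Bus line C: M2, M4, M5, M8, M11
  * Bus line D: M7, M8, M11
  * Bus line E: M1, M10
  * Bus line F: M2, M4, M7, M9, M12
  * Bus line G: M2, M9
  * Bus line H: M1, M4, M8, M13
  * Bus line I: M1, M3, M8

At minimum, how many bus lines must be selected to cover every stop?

Take {A, B, D, E, I}. Their union is {M1, M2, M3, M4, M5, M6, M7, M8, M9, M10, M11, M12, M13}, which is all 13 stops.
No 4 of the 9 bus lines cover everything (all 126 combinations miss at least one stop), so 5 is optimal.

5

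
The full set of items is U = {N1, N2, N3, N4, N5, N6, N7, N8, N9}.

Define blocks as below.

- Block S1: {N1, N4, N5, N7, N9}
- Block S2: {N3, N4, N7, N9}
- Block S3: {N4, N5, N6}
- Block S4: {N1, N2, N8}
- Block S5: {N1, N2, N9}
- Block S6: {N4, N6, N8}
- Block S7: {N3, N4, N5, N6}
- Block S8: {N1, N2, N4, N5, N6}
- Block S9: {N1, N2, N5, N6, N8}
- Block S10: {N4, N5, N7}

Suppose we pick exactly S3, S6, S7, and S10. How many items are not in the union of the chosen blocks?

Union of S3, S6, S7, S10 = {N3, N4, N5, N6, N7, N8}.
Not covered: N1, N2, N9 — 3 items.

3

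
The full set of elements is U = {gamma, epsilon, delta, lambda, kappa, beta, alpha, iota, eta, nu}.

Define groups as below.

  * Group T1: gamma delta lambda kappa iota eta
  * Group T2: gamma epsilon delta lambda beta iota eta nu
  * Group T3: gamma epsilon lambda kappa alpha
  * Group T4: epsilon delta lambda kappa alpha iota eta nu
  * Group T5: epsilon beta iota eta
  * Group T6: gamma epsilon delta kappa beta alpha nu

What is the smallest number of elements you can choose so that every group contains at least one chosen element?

2

The 2 elements {gamma, eta} hit every group.
No single element lies in every group, so at least 2 are needed and 2 is optimal.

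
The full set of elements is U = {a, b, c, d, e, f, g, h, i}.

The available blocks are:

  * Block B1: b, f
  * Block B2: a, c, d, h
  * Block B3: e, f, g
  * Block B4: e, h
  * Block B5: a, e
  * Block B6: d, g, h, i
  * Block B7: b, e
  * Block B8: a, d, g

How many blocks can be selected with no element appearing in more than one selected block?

B1, B4, B8 are pairwise disjoint (B1={b,f}; B4={e,h}; B8={a,d,g}).
Every remaining block overlaps one of these, and no 4 of the listed blocks are pairwise disjoint, so 3 is the maximum.

3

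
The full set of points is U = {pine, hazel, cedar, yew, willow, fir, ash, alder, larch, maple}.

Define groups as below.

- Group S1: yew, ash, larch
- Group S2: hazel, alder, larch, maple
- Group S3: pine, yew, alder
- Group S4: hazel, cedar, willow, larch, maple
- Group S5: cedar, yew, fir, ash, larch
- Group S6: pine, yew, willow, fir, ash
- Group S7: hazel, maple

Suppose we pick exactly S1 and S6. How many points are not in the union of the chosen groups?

4

Union of S1, S6 = {pine, yew, willow, fir, ash, larch}.
Not covered: hazel, cedar, alder, maple — 4 points.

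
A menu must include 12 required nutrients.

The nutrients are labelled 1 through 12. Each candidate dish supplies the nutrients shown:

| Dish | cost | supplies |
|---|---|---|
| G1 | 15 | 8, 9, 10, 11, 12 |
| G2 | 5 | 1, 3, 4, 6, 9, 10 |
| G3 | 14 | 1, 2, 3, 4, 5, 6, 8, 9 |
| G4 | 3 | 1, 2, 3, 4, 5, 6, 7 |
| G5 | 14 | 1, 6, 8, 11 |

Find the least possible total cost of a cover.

G1, G4 together cover every nutrient (G1 ∪ G4 = {1, 2, 3, 4, 5, 6, 7, 8, 9, 10, 11, 12}); total cost 15 + 3 = 18.
The greedy pick G4, G2, G1 costs 23; no covering selection beats 18.

18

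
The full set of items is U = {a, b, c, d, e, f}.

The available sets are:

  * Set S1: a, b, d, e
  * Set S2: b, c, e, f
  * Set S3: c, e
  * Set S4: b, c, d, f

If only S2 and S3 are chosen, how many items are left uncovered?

Union of S2, S3 = {b, c, e, f}.
Not covered: a, d — 2 items.

2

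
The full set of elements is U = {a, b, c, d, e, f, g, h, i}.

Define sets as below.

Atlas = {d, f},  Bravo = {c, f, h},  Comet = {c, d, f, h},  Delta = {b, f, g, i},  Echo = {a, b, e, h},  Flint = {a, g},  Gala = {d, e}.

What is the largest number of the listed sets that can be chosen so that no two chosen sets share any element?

Bravo, Flint, Gala are pairwise disjoint (Bravo={c,f,h}; Flint={a,g}; Gala={d,e}).
Every remaining set overlaps one of these, and no 4 of the listed sets are pairwise disjoint, so 3 is the maximum.

3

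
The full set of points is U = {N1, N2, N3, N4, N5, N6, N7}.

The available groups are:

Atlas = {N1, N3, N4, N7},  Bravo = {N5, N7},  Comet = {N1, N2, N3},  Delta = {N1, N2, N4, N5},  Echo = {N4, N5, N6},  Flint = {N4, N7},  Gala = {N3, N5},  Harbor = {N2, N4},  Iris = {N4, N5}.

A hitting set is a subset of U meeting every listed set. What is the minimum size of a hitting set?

3

H = {N1, N4, N5} meets every group (each contains at least one member of H), and |H| = 3.
No choice of 2 points meets every group, so 3 is the minimum.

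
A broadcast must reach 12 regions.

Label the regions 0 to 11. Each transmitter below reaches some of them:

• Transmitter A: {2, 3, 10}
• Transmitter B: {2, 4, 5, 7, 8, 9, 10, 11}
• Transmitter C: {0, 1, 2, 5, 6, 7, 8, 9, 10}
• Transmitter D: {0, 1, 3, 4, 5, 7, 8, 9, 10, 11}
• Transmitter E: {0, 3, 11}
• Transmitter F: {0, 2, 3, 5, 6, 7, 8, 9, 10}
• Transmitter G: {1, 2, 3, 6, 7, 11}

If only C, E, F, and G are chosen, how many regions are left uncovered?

Union of C, E, F, G = {0, 1, 2, 3, 5, 6, 7, 8, 9, 10, 11}.
Not covered: 4 — 1 region.

1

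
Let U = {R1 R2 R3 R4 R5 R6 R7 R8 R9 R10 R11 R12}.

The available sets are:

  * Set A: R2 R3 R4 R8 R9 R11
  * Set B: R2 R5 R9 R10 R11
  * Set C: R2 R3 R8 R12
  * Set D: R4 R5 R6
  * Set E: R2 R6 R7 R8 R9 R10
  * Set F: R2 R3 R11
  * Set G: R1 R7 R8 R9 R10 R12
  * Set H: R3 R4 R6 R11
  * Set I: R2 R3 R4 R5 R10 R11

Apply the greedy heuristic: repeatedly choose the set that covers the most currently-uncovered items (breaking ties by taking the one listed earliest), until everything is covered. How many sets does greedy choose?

3

Greedy: pick A (covers 6 new) → pick G (covers 4 new) → pick D (covers 2 new). Total picks: 3.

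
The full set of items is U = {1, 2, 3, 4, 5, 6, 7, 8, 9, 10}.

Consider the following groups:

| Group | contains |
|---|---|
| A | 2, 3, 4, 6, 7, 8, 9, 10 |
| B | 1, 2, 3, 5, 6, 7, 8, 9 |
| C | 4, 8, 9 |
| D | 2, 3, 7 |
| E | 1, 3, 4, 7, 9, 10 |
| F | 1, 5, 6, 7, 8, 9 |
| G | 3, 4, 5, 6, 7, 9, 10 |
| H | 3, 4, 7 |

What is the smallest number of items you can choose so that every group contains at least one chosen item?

Take T = {7, 8}. Each listed group contains at least one of these, so T is a hitting set of size 2.
The groups C, D are pairwise disjoint, so any hitting set needs a separate item for each — at least 2. Hence 2 is optimal.

2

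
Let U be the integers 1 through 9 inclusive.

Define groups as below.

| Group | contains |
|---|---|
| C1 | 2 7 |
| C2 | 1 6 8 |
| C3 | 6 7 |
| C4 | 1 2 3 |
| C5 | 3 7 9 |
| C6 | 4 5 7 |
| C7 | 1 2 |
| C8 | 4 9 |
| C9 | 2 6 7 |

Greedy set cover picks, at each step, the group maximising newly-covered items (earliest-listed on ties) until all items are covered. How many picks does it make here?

Greedy: pick C2 (covers 3 new) → pick C5 (covers 3 new) → pick C6 (covers 2 new) → pick C1 (covers 1 new). Total picks: 4.

4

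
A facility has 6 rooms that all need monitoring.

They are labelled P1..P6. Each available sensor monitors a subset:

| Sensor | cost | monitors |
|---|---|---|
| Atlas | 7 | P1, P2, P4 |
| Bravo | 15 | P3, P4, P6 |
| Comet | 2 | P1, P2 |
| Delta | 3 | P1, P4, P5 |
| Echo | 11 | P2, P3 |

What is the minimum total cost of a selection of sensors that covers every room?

Bravo, Comet, Delta together cover every room (Bravo ∪ Comet ∪ Delta = {P1, P2, P3, P4, P5, P6}); total cost 15 + 2 + 3 = 20.
No covering selection has total cost below 20.

20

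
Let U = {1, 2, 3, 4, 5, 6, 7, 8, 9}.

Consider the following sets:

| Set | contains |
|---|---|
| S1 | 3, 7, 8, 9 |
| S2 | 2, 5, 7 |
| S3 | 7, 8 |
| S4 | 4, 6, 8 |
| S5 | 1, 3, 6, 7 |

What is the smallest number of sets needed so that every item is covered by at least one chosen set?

S1 and S2 and S4 and S5 together: S1 ∪ S2 ∪ S4 ∪ S5 = {1, 2, 3, 4, 5, 6, 7, 8, 9} — every item is covered.
Only S5 contains 1, so S5 is forced; the remaining 5 items need at least 3 more sets (each remaining set adds at most 2) — so at least 4 sets are needed, and 4 is optimal.

4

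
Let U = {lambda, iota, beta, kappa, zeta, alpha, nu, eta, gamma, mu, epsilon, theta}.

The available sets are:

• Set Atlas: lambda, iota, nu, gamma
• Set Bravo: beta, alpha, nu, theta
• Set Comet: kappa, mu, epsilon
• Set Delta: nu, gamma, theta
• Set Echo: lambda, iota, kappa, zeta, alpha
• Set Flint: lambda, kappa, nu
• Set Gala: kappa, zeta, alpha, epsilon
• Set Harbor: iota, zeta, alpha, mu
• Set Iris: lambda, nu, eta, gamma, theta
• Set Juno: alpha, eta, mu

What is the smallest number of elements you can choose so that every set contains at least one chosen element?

3

Take H = {kappa, alpha, nu}. Each listed set contains at least one of these, so H is a hitting set of size 3.
No choice of 2 elements meets every set, so 3 is the minimum.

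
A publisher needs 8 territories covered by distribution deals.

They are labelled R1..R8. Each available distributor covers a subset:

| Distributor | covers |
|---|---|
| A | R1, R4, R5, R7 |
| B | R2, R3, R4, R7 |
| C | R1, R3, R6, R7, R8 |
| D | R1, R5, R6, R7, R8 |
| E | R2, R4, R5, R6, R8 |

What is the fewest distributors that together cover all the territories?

2

C and E together: C ∪ E = {R1, R2, R3, R4, R5, R6, R7, R8} — every territory is covered.
No single distributor has all 8 territories (the largest, C, has 5), so 2 is optimal.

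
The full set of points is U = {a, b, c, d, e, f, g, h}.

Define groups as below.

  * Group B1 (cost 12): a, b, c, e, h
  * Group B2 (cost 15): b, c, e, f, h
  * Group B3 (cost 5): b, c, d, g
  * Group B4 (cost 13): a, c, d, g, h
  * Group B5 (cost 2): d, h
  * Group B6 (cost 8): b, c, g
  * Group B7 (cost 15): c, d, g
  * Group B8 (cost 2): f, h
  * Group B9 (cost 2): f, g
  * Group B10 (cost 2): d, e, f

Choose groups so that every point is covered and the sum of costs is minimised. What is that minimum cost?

16

B1, B5, B9 together cover every point (B1 ∪ B5 ∪ B9 = {a, b, c, d, e, f, g, h}); total cost 12 + 2 + 2 = 16.
The greedy pick B10, B3, B5, B1 costs 21; no covering selection beats 16.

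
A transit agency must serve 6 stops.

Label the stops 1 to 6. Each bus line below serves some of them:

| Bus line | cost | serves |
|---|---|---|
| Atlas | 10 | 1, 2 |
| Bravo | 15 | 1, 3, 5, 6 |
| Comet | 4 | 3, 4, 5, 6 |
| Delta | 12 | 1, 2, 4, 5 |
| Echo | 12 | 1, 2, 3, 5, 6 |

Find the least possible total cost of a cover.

14

Atlas, Comet together cover every stop (Atlas ∪ Comet = {1, 2, 3, 4, 5, 6}); total cost 10 + 4 = 14.
No covering selection has total cost below 14.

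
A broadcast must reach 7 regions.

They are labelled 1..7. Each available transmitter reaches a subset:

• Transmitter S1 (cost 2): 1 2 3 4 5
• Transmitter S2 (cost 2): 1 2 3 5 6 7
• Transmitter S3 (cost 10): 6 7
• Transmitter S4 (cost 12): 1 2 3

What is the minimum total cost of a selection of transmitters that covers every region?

4

S1, S2 together cover every region (S1 ∪ S2 = {1, 2, 3, 4, 5, 6, 7}); total cost 2 + 2 = 4.
No covering selection has total cost below 4.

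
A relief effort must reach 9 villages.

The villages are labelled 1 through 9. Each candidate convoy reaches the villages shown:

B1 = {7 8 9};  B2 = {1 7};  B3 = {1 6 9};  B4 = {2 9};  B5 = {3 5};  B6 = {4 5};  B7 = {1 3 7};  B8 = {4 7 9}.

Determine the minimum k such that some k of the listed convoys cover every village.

5

B1 and B3 and B4 and B5 and B8 together: B1 ∪ B3 ∪ B4 ∪ B5 ∪ B8 = {1, 2, 3, 4, 5, 6, 7, 8, 9} — every village is covered.
No 4 of the 8 convoys cover everything (all 70 combinations miss at least one village), so 5 is optimal.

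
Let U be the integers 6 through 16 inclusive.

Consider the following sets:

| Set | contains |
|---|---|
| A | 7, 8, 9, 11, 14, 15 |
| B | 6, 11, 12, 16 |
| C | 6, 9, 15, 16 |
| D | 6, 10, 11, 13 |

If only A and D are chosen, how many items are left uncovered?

Union of A, D = {6, 7, 8, 9, 10, 11, 13, 14, 15}.
Not covered: 12, 16 — 2 items.

2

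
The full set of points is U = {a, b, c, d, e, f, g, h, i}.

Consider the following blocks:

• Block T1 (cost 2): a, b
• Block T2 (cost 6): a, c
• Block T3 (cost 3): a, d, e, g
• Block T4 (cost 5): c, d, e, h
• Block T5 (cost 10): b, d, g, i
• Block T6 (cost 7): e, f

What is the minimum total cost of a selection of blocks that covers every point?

T1, T4, T5, T6 together cover every point (T1 ∪ T4 ∪ T5 ∪ T6 = {a, b, c, d, e, f, g, h, i}); total cost 2 + 5 + 10 + 7 = 24.
The greedy pick T3, T1, T4, T6, T5 costs 27; no covering selection beats 24.

24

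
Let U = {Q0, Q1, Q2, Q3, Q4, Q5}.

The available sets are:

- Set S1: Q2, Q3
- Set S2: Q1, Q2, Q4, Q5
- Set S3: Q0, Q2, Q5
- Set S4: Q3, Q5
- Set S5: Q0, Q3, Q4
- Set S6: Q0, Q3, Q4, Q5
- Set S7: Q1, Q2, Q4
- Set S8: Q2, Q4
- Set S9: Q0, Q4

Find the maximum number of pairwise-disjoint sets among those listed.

S4, S9 are pairwise disjoint (S4={Q3,Q5}; S9={Q0,Q4}).
Every remaining set overlaps one of these, and no 3 of the listed sets are pairwise disjoint, so 2 is the maximum.

2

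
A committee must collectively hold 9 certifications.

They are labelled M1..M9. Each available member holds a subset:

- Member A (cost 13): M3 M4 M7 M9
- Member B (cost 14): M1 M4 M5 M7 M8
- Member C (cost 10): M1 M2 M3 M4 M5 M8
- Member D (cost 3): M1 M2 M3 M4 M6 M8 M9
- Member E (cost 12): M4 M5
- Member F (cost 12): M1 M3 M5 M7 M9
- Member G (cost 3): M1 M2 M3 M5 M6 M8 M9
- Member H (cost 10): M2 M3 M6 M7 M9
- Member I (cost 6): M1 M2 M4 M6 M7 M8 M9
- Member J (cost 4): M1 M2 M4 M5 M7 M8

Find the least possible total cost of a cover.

G, J together cover every certification (G ∪ J = {M1, M2, M3, M4, M5, M6, M7, M8, M9}); total cost 3 + 4 = 7.
No covering selection has total cost below 7.

7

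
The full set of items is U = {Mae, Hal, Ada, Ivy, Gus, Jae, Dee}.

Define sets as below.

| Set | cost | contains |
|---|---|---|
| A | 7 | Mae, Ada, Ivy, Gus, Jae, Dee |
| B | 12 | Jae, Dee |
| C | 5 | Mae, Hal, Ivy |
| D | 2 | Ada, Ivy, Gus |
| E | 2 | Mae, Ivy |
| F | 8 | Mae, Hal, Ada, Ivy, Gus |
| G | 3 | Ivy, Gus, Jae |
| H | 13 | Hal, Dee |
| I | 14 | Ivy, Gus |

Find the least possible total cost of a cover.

A, C together cover every item (A ∪ C = {Mae, Hal, Ada, Ivy, Gus, Jae, Dee}); total cost 7 + 5 = 12.
The greedy pick D, E, G, C, A costs 19; no covering selection beats 12.

12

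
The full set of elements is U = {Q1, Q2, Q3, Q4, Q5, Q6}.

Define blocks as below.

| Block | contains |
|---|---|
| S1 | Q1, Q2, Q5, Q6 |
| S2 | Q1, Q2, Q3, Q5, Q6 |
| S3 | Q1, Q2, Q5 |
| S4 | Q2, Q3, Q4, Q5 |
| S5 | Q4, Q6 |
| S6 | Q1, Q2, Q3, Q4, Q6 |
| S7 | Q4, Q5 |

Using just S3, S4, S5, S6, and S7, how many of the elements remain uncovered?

Union of S3, S4, S5, S6, S7 = {Q1, Q2, Q3, Q4, Q5, Q6} — that's every element, so 0 are uncovered.

0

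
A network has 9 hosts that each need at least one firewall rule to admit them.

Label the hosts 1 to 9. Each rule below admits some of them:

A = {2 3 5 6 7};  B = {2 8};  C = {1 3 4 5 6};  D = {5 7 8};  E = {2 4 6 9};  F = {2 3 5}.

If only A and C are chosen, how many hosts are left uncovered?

2

Union of A, C = {1, 2, 3, 4, 5, 6, 7}.
Not covered: 8, 9 — 2 hosts.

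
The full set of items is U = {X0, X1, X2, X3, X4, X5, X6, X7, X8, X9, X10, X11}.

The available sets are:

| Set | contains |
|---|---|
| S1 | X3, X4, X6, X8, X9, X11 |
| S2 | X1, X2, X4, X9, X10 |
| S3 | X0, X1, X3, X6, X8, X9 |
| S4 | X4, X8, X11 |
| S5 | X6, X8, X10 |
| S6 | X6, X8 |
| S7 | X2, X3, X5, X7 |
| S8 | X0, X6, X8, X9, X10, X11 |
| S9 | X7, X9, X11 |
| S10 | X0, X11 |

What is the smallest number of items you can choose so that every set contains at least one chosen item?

The 3 items {X2, X8, X11} hit every set.
The sets S5, S7, S10 are pairwise disjoint, so any hitting set needs a separate item for each — at least 3. Hence 3 is optimal.

3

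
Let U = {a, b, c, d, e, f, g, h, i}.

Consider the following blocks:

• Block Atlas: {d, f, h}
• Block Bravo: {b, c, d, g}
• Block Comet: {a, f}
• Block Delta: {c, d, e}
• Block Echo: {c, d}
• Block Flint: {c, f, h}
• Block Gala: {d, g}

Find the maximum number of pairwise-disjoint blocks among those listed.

Bravo, Comet are pairwise disjoint (Bravo={b,c,d,g}; Comet={a,f}).
Every remaining block overlaps one of these, and no 3 of the listed blocks are pairwise disjoint, so 2 is the maximum.

2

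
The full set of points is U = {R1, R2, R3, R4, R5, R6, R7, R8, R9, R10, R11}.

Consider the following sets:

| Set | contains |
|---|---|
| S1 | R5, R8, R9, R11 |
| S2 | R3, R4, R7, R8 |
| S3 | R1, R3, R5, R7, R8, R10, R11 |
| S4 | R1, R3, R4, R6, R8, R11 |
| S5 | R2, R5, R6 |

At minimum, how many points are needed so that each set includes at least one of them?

The 2 points {R5, R8} hit every set.
The sets S2, S5 are pairwise disjoint, so any hitting set needs a separate point for each — at least 2. Hence 2 is optimal.

2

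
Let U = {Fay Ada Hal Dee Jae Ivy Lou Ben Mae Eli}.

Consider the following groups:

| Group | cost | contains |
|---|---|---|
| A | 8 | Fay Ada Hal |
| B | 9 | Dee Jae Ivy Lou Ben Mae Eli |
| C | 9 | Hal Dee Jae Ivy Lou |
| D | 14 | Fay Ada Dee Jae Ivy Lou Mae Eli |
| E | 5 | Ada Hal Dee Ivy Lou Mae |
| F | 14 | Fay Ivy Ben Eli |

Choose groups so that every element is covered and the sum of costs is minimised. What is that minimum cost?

A, B together cover every element (A ∪ B = {Fay, Ada, Hal, Dee, Jae, Ivy, Lou, Ben, Mae, Eli}); total cost 8 + 9 = 17.
The greedy pick E, B, A costs 22; no covering selection beats 17.

17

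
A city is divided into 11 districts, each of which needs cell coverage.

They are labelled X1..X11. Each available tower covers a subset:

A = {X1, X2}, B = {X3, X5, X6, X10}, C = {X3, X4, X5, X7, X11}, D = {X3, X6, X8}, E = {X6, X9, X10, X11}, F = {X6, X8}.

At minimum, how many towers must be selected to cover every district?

Take {A, C, E, F}. Their union is {X1, X2, X3, X4, X5, X6, X7, X8, X9, X10, X11}, which is all 11 districts.
No 3 of the 6 towers cover everything (all 20 combinations miss at least one district), so 4 is optimal.

4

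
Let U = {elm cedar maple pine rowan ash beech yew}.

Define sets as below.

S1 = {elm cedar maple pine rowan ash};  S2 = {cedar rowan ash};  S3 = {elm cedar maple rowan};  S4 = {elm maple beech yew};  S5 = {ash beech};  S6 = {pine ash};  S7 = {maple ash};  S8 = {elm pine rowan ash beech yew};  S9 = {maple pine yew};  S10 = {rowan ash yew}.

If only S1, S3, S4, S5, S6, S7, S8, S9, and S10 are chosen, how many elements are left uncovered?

Union of S1, S3, S4, S5, S6, S7, S8, S9, S10 = {elm, cedar, maple, pine, rowan, ash, beech, yew} — that's every element, so 0 are uncovered.

0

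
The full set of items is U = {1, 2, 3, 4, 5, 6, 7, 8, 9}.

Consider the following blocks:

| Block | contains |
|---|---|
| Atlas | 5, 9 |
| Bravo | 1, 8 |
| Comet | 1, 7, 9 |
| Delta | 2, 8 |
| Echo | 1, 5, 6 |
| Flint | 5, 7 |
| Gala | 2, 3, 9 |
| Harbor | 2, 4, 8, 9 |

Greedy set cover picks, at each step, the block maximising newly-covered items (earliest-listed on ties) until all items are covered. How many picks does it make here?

Greedy: pick Harbor (covers 4 new) → pick Echo (covers 3 new) → pick Comet (covers 1 new) → pick Gala (covers 1 new). Total picks: 4.

4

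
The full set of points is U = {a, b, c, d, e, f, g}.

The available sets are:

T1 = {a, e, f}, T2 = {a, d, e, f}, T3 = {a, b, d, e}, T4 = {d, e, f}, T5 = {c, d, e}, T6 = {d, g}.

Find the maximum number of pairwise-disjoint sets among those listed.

T1, T6 are pairwise disjoint (T1={a,e,f}; T6={d,g}).
Every remaining set overlaps one of these, and no 3 of the listed sets are pairwise disjoint, so 2 is the maximum.

2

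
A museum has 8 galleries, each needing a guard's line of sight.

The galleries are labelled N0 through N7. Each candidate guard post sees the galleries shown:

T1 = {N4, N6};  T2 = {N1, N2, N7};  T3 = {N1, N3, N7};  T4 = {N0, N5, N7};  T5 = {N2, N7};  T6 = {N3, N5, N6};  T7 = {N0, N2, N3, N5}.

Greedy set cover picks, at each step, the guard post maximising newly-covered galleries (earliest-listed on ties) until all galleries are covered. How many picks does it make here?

3

Greedy: pick T7 (covers 4 new) → pick T1 (covers 2 new) → pick T2 (covers 2 new). Total picks: 3.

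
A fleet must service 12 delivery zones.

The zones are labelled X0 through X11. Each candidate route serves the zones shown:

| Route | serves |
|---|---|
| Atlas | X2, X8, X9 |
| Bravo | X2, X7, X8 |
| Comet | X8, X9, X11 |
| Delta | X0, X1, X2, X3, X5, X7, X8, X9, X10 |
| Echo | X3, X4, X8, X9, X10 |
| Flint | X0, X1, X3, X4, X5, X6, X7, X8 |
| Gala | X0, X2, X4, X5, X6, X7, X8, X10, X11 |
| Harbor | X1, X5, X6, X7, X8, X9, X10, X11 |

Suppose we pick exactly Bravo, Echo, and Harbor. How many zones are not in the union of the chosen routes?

1

Union of Bravo, Echo, Harbor = {X1, X2, X3, X4, X5, X6, X7, X8, X9, X10, X11}.
Not covered: X0 — 1 zone.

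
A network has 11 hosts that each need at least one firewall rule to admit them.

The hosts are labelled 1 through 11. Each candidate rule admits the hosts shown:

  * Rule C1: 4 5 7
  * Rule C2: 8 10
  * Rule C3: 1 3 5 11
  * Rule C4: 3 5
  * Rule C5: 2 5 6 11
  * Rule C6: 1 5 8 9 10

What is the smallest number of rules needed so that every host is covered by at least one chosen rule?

C1 and C4 and C5 and C6 together: C1 ∪ C4 ∪ C5 ∪ C6 = {1, 2, 3, 4, 5, 6, 7, 8, 9, 10, 11} — every host is covered.
No 3 of the 6 rules cover everything (all 20 combinations miss at least one host), so 4 is optimal.

4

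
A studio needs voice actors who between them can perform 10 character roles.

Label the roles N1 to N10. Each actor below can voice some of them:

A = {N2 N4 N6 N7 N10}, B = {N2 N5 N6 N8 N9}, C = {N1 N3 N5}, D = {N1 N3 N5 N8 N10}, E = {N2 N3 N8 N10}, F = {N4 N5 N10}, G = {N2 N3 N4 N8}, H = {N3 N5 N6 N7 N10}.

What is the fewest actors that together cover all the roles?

3

Take {A, B, C}. Their union is {N1, N2, N3, N4, N5, N6, N7, N8, N9, N10}, which is all 10 roles.
Only B contains N9, so B is forced; the remaining 5 roles need at least 2 more actors (each remaining actor adds at most 3) — so at least 3 actors are needed, and 3 is optimal.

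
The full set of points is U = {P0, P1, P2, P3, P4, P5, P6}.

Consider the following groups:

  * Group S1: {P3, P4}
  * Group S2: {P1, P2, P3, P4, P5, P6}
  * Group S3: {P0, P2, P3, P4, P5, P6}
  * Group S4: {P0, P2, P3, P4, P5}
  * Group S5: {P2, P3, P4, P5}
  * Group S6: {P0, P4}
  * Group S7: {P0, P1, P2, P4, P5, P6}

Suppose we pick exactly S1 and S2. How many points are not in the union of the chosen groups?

1

Union of S1, S2 = {P1, P2, P3, P4, P5, P6}.
Not covered: P0 — 1 point.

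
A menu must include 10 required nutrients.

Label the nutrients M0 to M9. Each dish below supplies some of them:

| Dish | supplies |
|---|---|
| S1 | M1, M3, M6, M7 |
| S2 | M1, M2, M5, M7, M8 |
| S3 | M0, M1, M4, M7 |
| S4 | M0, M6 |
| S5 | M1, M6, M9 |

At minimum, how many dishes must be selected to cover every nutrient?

4

Take {S1, S2, S3, S5}. Their union is {M0, M1, M2, M3, M4, M5, M6, M7, M8, M9}, which is all 10 nutrients.
Only S2 contains M2, so S2 is forced; the remaining 5 nutrients need at least 3 more dishes (each remaining dish adds at most 2) — so at least 4 dishes are needed, and 4 is optimal.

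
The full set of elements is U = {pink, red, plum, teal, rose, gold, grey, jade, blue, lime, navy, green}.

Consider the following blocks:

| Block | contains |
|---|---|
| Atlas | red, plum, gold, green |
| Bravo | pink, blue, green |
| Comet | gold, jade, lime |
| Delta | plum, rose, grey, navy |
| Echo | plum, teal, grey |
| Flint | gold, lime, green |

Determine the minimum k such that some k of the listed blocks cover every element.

5

Atlas, Bravo, Comet, Delta, and Echo cover everything between them: the union {pink, red, plum, teal, rose, gold, grey, jade, blue, lime, navy, green} is all of U.
No 4 of the 6 blocks cover everything (all 15 combinations miss at least one element), so 5 is optimal.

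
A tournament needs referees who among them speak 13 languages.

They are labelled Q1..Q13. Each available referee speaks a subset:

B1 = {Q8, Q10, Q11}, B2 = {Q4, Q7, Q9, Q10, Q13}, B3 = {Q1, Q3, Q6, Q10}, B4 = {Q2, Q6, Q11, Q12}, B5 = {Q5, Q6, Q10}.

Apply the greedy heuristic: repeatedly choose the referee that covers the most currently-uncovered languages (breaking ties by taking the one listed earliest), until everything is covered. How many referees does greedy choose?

Greedy: pick B2 (covers 5 new) → pick B4 (covers 4 new) → pick B3 (covers 2 new) → pick B1 (covers 1 new) → pick B5 (covers 1 new). Total picks: 5.

5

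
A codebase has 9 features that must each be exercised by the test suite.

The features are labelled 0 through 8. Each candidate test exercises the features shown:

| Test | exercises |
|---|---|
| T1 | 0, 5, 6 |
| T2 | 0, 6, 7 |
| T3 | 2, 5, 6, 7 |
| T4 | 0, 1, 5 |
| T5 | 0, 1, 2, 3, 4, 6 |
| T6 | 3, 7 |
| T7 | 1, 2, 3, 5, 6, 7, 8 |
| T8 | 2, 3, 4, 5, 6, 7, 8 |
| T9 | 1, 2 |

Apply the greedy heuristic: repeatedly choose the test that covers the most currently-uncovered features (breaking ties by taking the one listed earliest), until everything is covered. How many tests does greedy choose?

2

Greedy: pick T7 (covers 7 new) → pick T5 (covers 2 new). Total picks: 2.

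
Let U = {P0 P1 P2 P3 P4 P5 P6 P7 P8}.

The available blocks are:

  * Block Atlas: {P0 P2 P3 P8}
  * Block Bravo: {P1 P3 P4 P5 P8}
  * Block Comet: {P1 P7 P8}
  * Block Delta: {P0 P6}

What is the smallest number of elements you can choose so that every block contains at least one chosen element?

2

H = {P6, P8} meets every block (each contains at least one member of H), and |H| = 2.
The blocks Bravo, Delta are pairwise disjoint, so any hitting set needs a separate element for each — at least 2. Hence 2 is optimal.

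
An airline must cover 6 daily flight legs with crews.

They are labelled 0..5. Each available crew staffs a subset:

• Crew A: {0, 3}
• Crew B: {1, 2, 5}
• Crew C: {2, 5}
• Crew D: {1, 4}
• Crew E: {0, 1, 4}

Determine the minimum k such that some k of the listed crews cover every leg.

3

A and C and D together: A ∪ C ∪ D = {0, 1, 2, 3, 4, 5} — every leg is covered.
Only A contains 3, so A is forced; the remaining 4 legs need at least 2 more crews (each remaining crew adds at most 3) — so at least 3 crews are needed, and 3 is optimal.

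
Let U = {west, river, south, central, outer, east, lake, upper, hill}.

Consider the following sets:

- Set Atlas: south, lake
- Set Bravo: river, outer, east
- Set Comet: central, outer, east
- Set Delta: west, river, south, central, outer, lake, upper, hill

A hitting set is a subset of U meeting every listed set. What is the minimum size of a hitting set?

2

H = {south, outer} meets every set (each contains at least one member of H), and |H| = 2.
The sets Atlas, Bravo are pairwise disjoint, so any hitting set needs a separate point for each — at least 2. Hence 2 is optimal.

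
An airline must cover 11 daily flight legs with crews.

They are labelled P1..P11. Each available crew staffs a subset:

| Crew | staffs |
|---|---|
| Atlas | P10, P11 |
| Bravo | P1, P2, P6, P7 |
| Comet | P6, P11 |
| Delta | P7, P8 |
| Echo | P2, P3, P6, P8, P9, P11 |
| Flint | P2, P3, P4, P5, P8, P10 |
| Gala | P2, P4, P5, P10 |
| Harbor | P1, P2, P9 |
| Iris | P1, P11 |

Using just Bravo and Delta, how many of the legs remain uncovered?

Union of Bravo, Delta = {P1, P2, P6, P7, P8}.
Not covered: P3, P4, P5, P9, P10, P11 — 6 legs.

6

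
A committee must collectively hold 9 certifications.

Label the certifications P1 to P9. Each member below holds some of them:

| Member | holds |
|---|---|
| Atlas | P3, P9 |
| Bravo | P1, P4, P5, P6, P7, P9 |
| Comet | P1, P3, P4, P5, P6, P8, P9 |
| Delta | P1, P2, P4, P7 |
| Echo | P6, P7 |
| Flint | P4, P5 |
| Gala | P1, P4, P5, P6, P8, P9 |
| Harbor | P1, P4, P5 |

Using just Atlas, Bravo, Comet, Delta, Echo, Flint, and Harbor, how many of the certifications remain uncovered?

Union of Atlas, Bravo, Comet, Delta, Echo, Flint, Harbor = {P1, P2, P3, P4, P5, P6, P7, P8, P9} — that's every certification, so 0 are uncovered.

0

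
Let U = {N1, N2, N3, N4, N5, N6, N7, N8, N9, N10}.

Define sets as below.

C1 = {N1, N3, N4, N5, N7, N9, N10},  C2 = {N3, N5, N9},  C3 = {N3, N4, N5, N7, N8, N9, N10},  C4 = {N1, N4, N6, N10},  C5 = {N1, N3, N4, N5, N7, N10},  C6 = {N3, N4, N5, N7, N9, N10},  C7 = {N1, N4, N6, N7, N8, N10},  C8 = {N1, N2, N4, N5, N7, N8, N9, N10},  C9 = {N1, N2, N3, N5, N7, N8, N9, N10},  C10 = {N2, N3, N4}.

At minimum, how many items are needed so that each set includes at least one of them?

2

H = {N4, N5} meets every set (each contains at least one member of H), and |H| = 2.
The sets C2, C4 are pairwise disjoint, so any hitting set needs a separate item for each — at least 2. Hence 2 is optimal.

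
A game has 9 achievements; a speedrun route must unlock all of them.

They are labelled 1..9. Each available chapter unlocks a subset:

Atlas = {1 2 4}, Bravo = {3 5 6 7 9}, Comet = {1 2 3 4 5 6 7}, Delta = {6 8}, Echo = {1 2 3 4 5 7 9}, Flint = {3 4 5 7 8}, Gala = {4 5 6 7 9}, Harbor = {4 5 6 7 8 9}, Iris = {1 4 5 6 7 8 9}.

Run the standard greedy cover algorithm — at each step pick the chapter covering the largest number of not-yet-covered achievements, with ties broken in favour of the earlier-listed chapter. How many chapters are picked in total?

2

Greedy: pick Comet (covers 7 new) → pick Harbor (covers 2 new). Total picks: 2.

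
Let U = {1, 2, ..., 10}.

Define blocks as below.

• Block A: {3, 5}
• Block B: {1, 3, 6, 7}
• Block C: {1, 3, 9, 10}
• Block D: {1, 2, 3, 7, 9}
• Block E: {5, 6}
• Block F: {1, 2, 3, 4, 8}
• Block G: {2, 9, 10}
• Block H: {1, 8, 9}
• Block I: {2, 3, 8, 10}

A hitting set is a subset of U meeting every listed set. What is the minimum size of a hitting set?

3

Take T = {3, 5, 9}. Each listed block contains at least one of these, so T is a hitting set of size 3.
No choice of 2 points meets every block, so 3 is the minimum.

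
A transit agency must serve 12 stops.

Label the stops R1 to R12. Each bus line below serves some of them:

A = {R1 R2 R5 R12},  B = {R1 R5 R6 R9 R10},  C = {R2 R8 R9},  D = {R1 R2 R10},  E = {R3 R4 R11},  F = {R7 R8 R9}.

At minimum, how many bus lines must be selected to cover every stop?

4

Take {A, B, E, F}. Their union is {R1, R2, R3, R4, R5, R6, R7, R8, R9, R10, R11, R12}, which is all 12 stops.
Only B contains R6, so B is forced; the remaining 7 stops need at least 3 more bus lines (each remaining bus line adds at most 3) — so at least 4 bus lines are needed, and 4 is optimal.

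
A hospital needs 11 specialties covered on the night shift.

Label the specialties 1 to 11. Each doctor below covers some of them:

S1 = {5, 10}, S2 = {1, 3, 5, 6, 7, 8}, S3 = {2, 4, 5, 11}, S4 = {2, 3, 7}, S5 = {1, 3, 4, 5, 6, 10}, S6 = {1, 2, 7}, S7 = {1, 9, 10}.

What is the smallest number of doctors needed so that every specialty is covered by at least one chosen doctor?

3

Take {S2, S3, S7}. Their union is {1, 2, 3, 4, 5, 6, 7, 8, 9, 10, 11}, which is all 11 specialties.
Only S2 contains 8, so S2 is forced; the remaining 5 specialties need at least 2 more doctors (each remaining doctor adds at most 3) — so at least 3 doctors are needed, and 3 is optimal.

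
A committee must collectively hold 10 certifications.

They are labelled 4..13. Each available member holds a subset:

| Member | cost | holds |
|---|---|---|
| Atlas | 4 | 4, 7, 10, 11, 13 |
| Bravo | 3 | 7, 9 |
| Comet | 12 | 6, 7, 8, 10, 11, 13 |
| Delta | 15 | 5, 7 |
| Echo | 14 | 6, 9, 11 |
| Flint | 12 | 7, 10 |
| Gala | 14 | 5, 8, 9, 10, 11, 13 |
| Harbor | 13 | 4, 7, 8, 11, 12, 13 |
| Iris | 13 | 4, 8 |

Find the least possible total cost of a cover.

39

Comet, Gala, Harbor together cover every certification (Comet ∪ Gala ∪ Harbor = {4, 5, 6, 7, 8, 9, 10, 11, 12, 13}); total cost 12 + 14 + 13 = 39.
The greedy pick Atlas, Bravo, Comet, Harbor, Gala costs 46; no covering selection beats 39.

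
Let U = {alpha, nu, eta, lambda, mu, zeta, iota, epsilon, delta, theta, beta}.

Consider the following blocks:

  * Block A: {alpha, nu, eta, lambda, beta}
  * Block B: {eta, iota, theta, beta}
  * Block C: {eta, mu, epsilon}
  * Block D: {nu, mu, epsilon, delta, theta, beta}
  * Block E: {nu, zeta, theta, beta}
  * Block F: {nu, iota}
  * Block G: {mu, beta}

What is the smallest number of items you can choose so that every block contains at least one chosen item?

Take H = {mu, iota, beta}. Each listed block contains at least one of these, so H is a hitting set of size 3.
No choice of 2 items meets every block, so 3 is the minimum.

3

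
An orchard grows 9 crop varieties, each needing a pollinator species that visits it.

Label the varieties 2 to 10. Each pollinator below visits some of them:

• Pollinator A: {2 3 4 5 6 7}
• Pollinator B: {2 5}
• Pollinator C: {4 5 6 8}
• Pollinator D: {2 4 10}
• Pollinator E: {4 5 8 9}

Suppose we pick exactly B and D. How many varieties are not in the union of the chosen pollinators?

Union of B, D = {2, 4, 5, 10}.
Not covered: 3, 6, 7, 8, 9 — 5 varieties.

5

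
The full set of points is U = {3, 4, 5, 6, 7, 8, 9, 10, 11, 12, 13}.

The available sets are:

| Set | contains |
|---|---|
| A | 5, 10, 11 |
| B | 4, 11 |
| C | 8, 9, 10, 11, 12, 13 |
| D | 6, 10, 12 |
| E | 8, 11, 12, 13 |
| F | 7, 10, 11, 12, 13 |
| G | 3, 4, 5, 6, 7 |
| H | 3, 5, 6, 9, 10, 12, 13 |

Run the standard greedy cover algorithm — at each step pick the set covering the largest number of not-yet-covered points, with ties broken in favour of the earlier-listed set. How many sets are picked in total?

Greedy: pick H (covers 7 new) → pick B (covers 2 new) → pick C (covers 1 new) → pick F (covers 1 new). Total picks: 4.
(The true minimum cover uses only 2 sets, so greedy is not optimal here.)

4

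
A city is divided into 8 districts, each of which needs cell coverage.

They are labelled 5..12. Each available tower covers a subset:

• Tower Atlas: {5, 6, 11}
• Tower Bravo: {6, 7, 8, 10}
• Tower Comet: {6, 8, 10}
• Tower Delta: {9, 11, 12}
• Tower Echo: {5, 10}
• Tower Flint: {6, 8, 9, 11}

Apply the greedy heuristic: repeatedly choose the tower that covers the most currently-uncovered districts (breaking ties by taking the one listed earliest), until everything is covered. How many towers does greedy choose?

3

Greedy: pick Bravo (covers 4 new) → pick Delta (covers 3 new) → pick Atlas (covers 1 new). Total picks: 3.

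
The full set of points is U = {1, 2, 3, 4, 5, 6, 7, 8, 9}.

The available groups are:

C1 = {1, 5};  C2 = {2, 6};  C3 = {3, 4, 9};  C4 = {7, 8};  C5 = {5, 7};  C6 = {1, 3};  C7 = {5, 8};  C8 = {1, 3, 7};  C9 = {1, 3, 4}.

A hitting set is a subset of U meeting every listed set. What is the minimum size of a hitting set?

4

The 4 points {3, 5, 6, 7} hit every group.
The groups C1, C2, C3, C4 are pairwise disjoint, so any hitting set needs a separate point for each — at least 4. Hence 4 is optimal.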